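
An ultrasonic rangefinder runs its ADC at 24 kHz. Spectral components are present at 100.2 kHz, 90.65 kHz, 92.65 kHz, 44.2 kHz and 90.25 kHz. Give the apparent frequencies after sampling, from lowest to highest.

fs/2 = 12 kHz.
100.2 kHz mod fs = 4.2 kHz.
4.2 kHz ≤ fs/2 = 12 kHz, appears at 4.2 kHz.
90.65 kHz mod fs = 18.65 kHz.
18.65 kHz > fs/2 = 12 kHz, folds to fs − 18.65 kHz = 5.35 kHz.
92.65 kHz mod fs = 20.65 kHz.
20.65 kHz > fs/2 = 12 kHz, folds to fs − 20.65 kHz = 3.35 kHz.
44.2 kHz mod fs = 20.2 kHz.
20.2 kHz > fs/2 = 12 kHz, folds to fs − 20.2 kHz = 3.8 kHz.
90.25 kHz mod fs = 18.25 kHz.
18.25 kHz > fs/2 = 12 kHz, folds to fs − 18.25 kHz = 5.75 kHz.
Distinct values: {3.35 kHz, 3.8 kHz, 4.2 kHz, 5.35 kHz, 5.75 kHz}.

3.35 kHz, 3.8 kHz, 4.2 kHz, 5.35 kHz, 5.75 kHz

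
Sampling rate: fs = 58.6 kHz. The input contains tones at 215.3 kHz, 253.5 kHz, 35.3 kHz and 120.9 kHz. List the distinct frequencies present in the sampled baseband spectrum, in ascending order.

fs/2 = 29.3 kHz.
215.3 kHz mod fs = 39.5 kHz.
39.5 kHz > fs/2 = 29.3 kHz, folds to fs − 39.5 kHz = 19.1 kHz.
253.5 kHz mod fs = 19.1 kHz.
19.1 kHz ≤ fs/2 = 29.3 kHz, appears at 19.1 kHz.
35.3 kHz > fs/2 = 29.3 kHz, folds to fs − 35.3 kHz = 23.3 kHz.
120.9 kHz mod fs = 3.7 kHz.
3.7 kHz ≤ fs/2 = 29.3 kHz, appears at 3.7 kHz.
Distinct values: {3.7 kHz, 19.1 kHz, 23.3 kHz}.

3.7 kHz, 19.1 kHz, 23.3 kHz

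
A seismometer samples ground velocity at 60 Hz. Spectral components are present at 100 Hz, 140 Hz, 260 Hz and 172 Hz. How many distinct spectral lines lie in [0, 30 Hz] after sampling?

fs/2 = 30 Hz.
100 Hz mod fs = 40 Hz.
40 Hz > fs/2 = 30 Hz, folds to fs − 40 Hz = 20 Hz.
140 Hz mod fs = 20 Hz.
20 Hz ≤ fs/2 = 30 Hz, appears at 20 Hz.
260 Hz mod fs = 20 Hz.
20 Hz ≤ fs/2 = 30 Hz, appears at 20 Hz.
172 Hz mod fs = 52 Hz.
52 Hz > fs/2 = 30 Hz, folds to fs − 52 Hz = 8 Hz.
Distinct values: {8 Hz, 20 Hz} → 2.

2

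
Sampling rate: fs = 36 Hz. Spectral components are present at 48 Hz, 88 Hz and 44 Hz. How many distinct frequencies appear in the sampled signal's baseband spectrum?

3

fs/2 = 18 Hz.
48 Hz mod fs = 12 Hz.
12 Hz ≤ fs/2 = 18 Hz, appears at 12 Hz.
88 Hz mod fs = 16 Hz.
16 Hz ≤ fs/2 = 18 Hz, appears at 16 Hz.
44 Hz mod fs = 8 Hz.
8 Hz ≤ fs/2 = 18 Hz, appears at 8 Hz.
Distinct values: {8 Hz, 12 Hz, 16 Hz} → 3.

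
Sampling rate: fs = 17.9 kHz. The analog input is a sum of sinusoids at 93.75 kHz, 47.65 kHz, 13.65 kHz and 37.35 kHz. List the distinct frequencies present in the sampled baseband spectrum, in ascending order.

1.55 kHz, 4.25 kHz, 6.05 kHz

fs/2 = 8.95 kHz.
93.75 kHz mod fs = 4.25 kHz.
4.25 kHz ≤ fs/2 = 8.95 kHz, appears at 4.25 kHz.
47.65 kHz mod fs = 11.85 kHz.
11.85 kHz > fs/2 = 8.95 kHz, folds to fs − 11.85 kHz = 6.05 kHz.
13.65 kHz > fs/2 = 8.95 kHz, folds to fs − 13.65 kHz = 4.25 kHz.
37.35 kHz mod fs = 1.55 kHz.
1.55 kHz ≤ fs/2 = 8.95 kHz, appears at 1.55 kHz.
Distinct values: {1.55 kHz, 4.25 kHz, 6.05 kHz}.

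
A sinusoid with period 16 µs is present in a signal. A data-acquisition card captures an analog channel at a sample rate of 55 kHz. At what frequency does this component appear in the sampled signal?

7.5 kHz

T = 16 µs → f = 1/T = 62.5 kHz.
62.5 kHz mod fs = 7.5 kHz.
7.5 kHz ≤ fs/2 = 27.5 kHz, appears at 7.5 kHz.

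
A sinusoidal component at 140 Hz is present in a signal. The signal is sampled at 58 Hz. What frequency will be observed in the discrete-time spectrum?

140 Hz mod fs = 24 Hz.
24 Hz ≤ fs/2 = 29 Hz, appears at 24 Hz.

24 Hz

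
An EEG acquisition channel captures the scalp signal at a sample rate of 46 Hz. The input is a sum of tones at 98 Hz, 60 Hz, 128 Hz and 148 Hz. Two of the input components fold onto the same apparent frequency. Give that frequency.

10 Hz

fs/2 = 23 Hz.
98 Hz mod fs = 6 Hz.
6 Hz ≤ fs/2 = 23 Hz, appears at 6 Hz.
60 Hz mod fs = 14 Hz.
14 Hz ≤ fs/2 = 23 Hz, appears at 14 Hz.
128 Hz mod fs = 36 Hz.
36 Hz > fs/2 = 23 Hz, folds to fs − 36 Hz = 10 Hz.
148 Hz mod fs = 10 Hz.
10 Hz ≤ fs/2 = 23 Hz, appears at 10 Hz.
128 Hz and 148 Hz both map to 10 Hz.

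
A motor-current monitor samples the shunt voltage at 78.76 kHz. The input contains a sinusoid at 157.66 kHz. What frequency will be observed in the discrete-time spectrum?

0.14 kHz

157.66 kHz mod fs = 0.14 kHz.
0.14 kHz ≤ fs/2 = 39.38 kHz, appears at 0.14 kHz.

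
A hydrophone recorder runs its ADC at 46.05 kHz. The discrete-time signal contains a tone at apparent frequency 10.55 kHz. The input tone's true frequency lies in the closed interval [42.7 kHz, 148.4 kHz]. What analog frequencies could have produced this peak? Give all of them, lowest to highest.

56.6 kHz, 81.55 kHz, 102.65 kHz, 127.6 kHz

Frequencies that alias to 10.55 kHz are k·fs ± 10.55 kHz for integer k ≥ 0.
k=0: 10.55 kHz.
k=1: 35.5 kHz, 56.6 kHz.
k=2: 81.55 kHz, 102.65 kHz.
k=3: 127.6 kHz, 148.7 kHz.
k=4: 173.65 kHz, 194.75 kHz.
Within [42.7 kHz, 148.4 kHz]: 56.6 kHz, 81.55 kHz, 102.65 kHz, 127.6 kHz.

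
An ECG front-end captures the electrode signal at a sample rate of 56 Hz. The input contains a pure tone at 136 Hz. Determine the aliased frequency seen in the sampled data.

24 Hz

136 Hz mod fs = 24 Hz.
24 Hz ≤ fs/2 = 28 Hz, appears at 24 Hz.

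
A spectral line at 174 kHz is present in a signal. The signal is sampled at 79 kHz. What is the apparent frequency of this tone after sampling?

174 kHz mod fs = 16 kHz.
16 kHz ≤ fs/2 = 39.5 kHz, appears at 16 kHz.

16 kHz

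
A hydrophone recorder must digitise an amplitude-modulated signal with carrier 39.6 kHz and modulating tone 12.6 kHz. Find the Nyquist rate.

104.4 kHz

AM sidebands sit at fc ± fm = 27 kHz and 52.2 kHz.
Highest-frequency component: 52.2 kHz.
Nyquist rate = 2 × 52.2 kHz = 104.4 kHz.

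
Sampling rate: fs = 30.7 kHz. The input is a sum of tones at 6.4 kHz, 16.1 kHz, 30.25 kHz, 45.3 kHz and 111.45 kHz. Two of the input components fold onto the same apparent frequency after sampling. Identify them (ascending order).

16.1 kHz, 45.3 kHz

fs/2 = 15.35 kHz.
6.4 kHz ≤ fs/2 = 15.35 kHz, passes unchanged.
16.1 kHz > fs/2 = 15.35 kHz, folds to fs − 16.1 kHz = 14.6 kHz.
30.25 kHz > fs/2 = 15.35 kHz, folds to fs − 30.25 kHz = 0.45 kHz.
45.3 kHz mod fs = 14.6 kHz.
14.6 kHz ≤ fs/2 = 15.35 kHz, appears at 14.6 kHz.
111.45 kHz mod fs = 19.35 kHz.
19.35 kHz > fs/2 = 15.35 kHz, folds to fs − 19.35 kHz = 11.35 kHz.
16.1 kHz and 45.3 kHz both map to 14.6 kHz.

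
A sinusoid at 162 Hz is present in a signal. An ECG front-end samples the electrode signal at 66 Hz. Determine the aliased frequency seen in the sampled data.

30 Hz

162 Hz mod fs = 30 Hz.
30 Hz ≤ fs/2 = 33 Hz, appears at 30 Hz.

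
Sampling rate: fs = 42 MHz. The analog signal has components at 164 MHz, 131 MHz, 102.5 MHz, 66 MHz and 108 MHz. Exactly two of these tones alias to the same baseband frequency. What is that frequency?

18 MHz

fs/2 = 21 MHz.
164 MHz mod fs = 38 MHz.
38 MHz > fs/2 = 21 MHz, folds to fs − 38 MHz = 4 MHz.
131 MHz mod fs = 5 MHz.
5 MHz ≤ fs/2 = 21 MHz, appears at 5 MHz.
102.5 MHz mod fs = 18.5 MHz.
18.5 MHz ≤ fs/2 = 21 MHz, appears at 18.5 MHz.
66 MHz mod fs = 24 MHz.
24 MHz > fs/2 = 21 MHz, folds to fs − 24 MHz = 18 MHz.
108 MHz mod fs = 24 MHz.
24 MHz > fs/2 = 21 MHz, folds to fs − 24 MHz = 18 MHz.
66 MHz and 108 MHz both map to 18 MHz.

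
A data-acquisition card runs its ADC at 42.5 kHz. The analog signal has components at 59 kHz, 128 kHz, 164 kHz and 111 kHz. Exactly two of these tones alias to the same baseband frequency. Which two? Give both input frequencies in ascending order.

59 kHz, 111 kHz

fs/2 = 21.25 kHz.
59 kHz mod fs = 16.5 kHz.
16.5 kHz ≤ fs/2 = 21.25 kHz, appears at 16.5 kHz.
128 kHz mod fs = 0.5 kHz.
0.5 kHz ≤ fs/2 = 21.25 kHz, appears at 0.5 kHz.
164 kHz mod fs = 36.5 kHz.
36.5 kHz > fs/2 = 21.25 kHz, folds to fs − 36.5 kHz = 6 kHz.
111 kHz mod fs = 26 kHz.
26 kHz > fs/2 = 21.25 kHz, folds to fs − 26 kHz = 16.5 kHz.
59 kHz and 111 kHz both map to 16.5 kHz.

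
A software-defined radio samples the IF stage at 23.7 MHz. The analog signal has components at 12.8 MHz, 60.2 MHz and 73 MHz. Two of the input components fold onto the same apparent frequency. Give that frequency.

fs/2 = 11.85 MHz.
12.8 MHz > fs/2 = 11.85 MHz, folds to fs − 12.8 MHz = 10.9 MHz.
60.2 MHz mod fs = 12.8 MHz.
12.8 MHz > fs/2 = 11.85 MHz, folds to fs − 12.8 MHz = 10.9 MHz.
73 MHz mod fs = 1.9 MHz.
1.9 MHz ≤ fs/2 = 11.85 MHz, appears at 1.9 MHz.
12.8 MHz and 60.2 MHz both map to 10.9 MHz.

10.9 MHz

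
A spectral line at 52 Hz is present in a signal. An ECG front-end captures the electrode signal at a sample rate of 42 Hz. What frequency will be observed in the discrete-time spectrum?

10 Hz

52 Hz mod fs = 10 Hz.
10 Hz ≤ fs/2 = 21 Hz, appears at 10 Hz.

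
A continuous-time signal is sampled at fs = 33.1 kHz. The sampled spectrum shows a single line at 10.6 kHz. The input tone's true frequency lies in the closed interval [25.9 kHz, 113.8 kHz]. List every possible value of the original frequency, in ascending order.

Frequencies that alias to 10.6 kHz are k·fs ± 10.6 kHz for integer k ≥ 0.
k=0: 10.6 kHz.
k=1: 22.5 kHz, 43.7 kHz.
k=2: 55.6 kHz, 76.8 kHz.
k=3: 88.7 kHz, 109.9 kHz.
k=4: 121.8 kHz, 143 kHz.
Within [25.9 kHz, 113.8 kHz]: 43.7 kHz, 55.6 kHz, 76.8 kHz, 88.7 kHz, 109.9 kHz.

43.7 kHz, 55.6 kHz, 76.8 kHz, 88.7 kHz, 109.9 kHz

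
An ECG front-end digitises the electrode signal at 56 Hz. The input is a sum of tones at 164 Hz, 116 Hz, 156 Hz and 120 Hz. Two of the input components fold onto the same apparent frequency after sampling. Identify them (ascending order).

116 Hz, 164 Hz

fs/2 = 28 Hz.
164 Hz mod fs = 52 Hz.
52 Hz > fs/2 = 28 Hz, folds to fs − 52 Hz = 4 Hz.
116 Hz mod fs = 4 Hz.
4 Hz ≤ fs/2 = 28 Hz, appears at 4 Hz.
156 Hz mod fs = 44 Hz.
44 Hz > fs/2 = 28 Hz, folds to fs − 44 Hz = 12 Hz.
120 Hz mod fs = 8 Hz.
8 Hz ≤ fs/2 = 28 Hz, appears at 8 Hz.
116 Hz and 164 Hz both map to 4 Hz.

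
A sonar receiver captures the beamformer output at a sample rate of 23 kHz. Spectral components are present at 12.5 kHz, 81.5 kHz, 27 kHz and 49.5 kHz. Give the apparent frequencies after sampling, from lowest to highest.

3.5 kHz, 4 kHz, 10.5 kHz

fs/2 = 11.5 kHz.
12.5 kHz > fs/2 = 11.5 kHz, folds to fs − 12.5 kHz = 10.5 kHz.
81.5 kHz mod fs = 12.5 kHz.
12.5 kHz > fs/2 = 11.5 kHz, folds to fs − 12.5 kHz = 10.5 kHz.
27 kHz mod fs = 4 kHz.
4 kHz ≤ fs/2 = 11.5 kHz, appears at 4 kHz.
49.5 kHz mod fs = 3.5 kHz.
3.5 kHz ≤ fs/2 = 11.5 kHz, appears at 3.5 kHz.
Distinct values: {3.5 kHz, 4 kHz, 10.5 kHz}.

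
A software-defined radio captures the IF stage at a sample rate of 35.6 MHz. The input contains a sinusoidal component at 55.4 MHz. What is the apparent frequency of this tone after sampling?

15.8 MHz

55.4 MHz mod fs = 19.8 MHz.
19.8 MHz > fs/2 = 17.8 MHz, folds to fs − 19.8 MHz = 15.8 MHz.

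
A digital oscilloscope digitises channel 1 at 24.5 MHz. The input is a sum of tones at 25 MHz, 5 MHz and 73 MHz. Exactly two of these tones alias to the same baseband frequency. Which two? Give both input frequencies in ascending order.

25 MHz, 73 MHz

fs/2 = 12.25 MHz.
25 MHz mod fs = 0.5 MHz.
0.5 MHz ≤ fs/2 = 12.25 MHz, appears at 0.5 MHz.
5 MHz ≤ fs/2 = 12.25 MHz, passes unchanged.
73 MHz mod fs = 24 MHz.
24 MHz > fs/2 = 12.25 MHz, folds to fs − 24 MHz = 0.5 MHz.
25 MHz and 73 MHz both map to 0.5 MHz.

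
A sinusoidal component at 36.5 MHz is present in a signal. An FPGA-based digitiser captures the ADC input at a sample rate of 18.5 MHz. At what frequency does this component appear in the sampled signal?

36.5 MHz mod fs = 18 MHz.
18 MHz > fs/2 = 9.25 MHz, folds to fs − 18 MHz = 0.5 MHz.

0.5 MHz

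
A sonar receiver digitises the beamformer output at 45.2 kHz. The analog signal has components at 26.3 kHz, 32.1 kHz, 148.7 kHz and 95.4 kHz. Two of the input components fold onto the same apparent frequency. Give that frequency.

13.1 kHz

fs/2 = 22.6 kHz.
26.3 kHz > fs/2 = 22.6 kHz, folds to fs − 26.3 kHz = 18.9 kHz.
32.1 kHz > fs/2 = 22.6 kHz, folds to fs − 32.1 kHz = 13.1 kHz.
148.7 kHz mod fs = 13.1 kHz.
13.1 kHz ≤ fs/2 = 22.6 kHz, appears at 13.1 kHz.
95.4 kHz mod fs = 5 kHz.
5 kHz ≤ fs/2 = 22.6 kHz, appears at 5 kHz.
32.1 kHz and 148.7 kHz both map to 13.1 kHz.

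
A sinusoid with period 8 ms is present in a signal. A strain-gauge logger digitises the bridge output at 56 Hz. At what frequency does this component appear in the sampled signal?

13 Hz

T = 8 ms → f = 1/T = 125 Hz.
125 Hz mod fs = 13 Hz.
13 Hz ≤ fs/2 = 28 Hz, appears at 13 Hz.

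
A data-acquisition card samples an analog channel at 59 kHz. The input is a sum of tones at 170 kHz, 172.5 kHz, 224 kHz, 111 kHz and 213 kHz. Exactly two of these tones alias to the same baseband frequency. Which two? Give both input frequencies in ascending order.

fs/2 = 29.5 kHz.
170 kHz mod fs = 52 kHz.
52 kHz > fs/2 = 29.5 kHz, folds to fs − 52 kHz = 7 kHz.
172.5 kHz mod fs = 54.5 kHz.
54.5 kHz > fs/2 = 29.5 kHz, folds to fs − 54.5 kHz = 4.5 kHz.
224 kHz mod fs = 47 kHz.
47 kHz > fs/2 = 29.5 kHz, folds to fs − 47 kHz = 12 kHz.
111 kHz mod fs = 52 kHz.
52 kHz > fs/2 = 29.5 kHz, folds to fs − 52 kHz = 7 kHz.
213 kHz mod fs = 36 kHz.
36 kHz > fs/2 = 29.5 kHz, folds to fs − 36 kHz = 23 kHz.
111 kHz and 170 kHz both map to 7 kHz.

111 kHz, 170 kHz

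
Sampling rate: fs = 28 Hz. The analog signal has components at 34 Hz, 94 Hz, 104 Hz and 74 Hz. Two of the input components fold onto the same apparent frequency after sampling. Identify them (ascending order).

74 Hz, 94 Hz

fs/2 = 14 Hz.
34 Hz mod fs = 6 Hz.
6 Hz ≤ fs/2 = 14 Hz, appears at 6 Hz.
94 Hz mod fs = 10 Hz.
10 Hz ≤ fs/2 = 14 Hz, appears at 10 Hz.
104 Hz mod fs = 20 Hz.
20 Hz > fs/2 = 14 Hz, folds to fs − 20 Hz = 8 Hz.
74 Hz mod fs = 18 Hz.
18 Hz > fs/2 = 14 Hz, folds to fs − 18 Hz = 10 Hz.
74 Hz and 94 Hz both map to 10 Hz.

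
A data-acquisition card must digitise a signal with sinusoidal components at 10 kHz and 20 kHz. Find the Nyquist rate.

40 kHz

Highest-frequency component: 20 kHz.
Nyquist rate = 2 × 20 kHz = 40 kHz.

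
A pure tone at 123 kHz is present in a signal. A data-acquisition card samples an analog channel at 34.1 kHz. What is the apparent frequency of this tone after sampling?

123 kHz mod fs = 20.7 kHz.
20.7 kHz > fs/2 = 17.05 kHz, folds to fs − 20.7 kHz = 13.4 kHz.

13.4 kHz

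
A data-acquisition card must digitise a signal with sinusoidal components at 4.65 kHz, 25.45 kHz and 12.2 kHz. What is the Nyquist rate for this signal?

50.9 kHz

Highest-frequency component: 25.45 kHz.
Nyquist rate = 2 × 25.45 kHz = 50.9 kHz.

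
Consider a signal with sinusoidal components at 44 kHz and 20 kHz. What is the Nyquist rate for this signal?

88 kHz

Highest-frequency component: 44 kHz.
Nyquist rate = 2 × 44 kHz = 88 kHz.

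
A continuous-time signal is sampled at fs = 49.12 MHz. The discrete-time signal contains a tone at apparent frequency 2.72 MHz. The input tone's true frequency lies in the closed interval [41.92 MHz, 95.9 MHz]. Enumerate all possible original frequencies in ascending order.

Frequencies that alias to 2.72 MHz are k·fs ± 2.72 MHz for integer k ≥ 0.
k=0: 2.72 MHz.
k=1: 46.4 MHz, 51.84 MHz.
k=2: 95.52 MHz, 100.96 MHz.
k=3: 144.64 MHz, 150.08 MHz.
Within [41.92 MHz, 95.9 MHz]: 46.4 MHz, 51.84 MHz, 95.52 MHz.

46.4 MHz, 51.84 MHz, 95.52 MHz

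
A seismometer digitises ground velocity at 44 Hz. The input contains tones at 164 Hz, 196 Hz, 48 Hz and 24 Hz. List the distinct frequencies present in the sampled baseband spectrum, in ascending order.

fs/2 = 22 Hz.
164 Hz mod fs = 32 Hz.
32 Hz > fs/2 = 22 Hz, folds to fs − 32 Hz = 12 Hz.
196 Hz mod fs = 20 Hz.
20 Hz ≤ fs/2 = 22 Hz, appears at 20 Hz.
48 Hz mod fs = 4 Hz.
4 Hz ≤ fs/2 = 22 Hz, appears at 4 Hz.
24 Hz > fs/2 = 22 Hz, folds to fs − 24 Hz = 20 Hz.
Distinct values: {4 Hz, 12 Hz, 20 Hz}.

4 Hz, 12 Hz, 20 Hz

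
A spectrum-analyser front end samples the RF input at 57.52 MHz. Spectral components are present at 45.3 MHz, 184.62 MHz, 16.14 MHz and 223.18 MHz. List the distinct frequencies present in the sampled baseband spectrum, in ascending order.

6.9 MHz, 12.06 MHz, 12.22 MHz, 16.14 MHz

fs/2 = 28.76 MHz.
45.3 MHz > fs/2 = 28.76 MHz, folds to fs − 45.3 MHz = 12.22 MHz.
184.62 MHz mod fs = 12.06 MHz.
12.06 MHz ≤ fs/2 = 28.76 MHz, appears at 12.06 MHz.
16.14 MHz ≤ fs/2 = 28.76 MHz, passes unchanged.
223.18 MHz mod fs = 50.62 MHz.
50.62 MHz > fs/2 = 28.76 MHz, folds to fs − 50.62 MHz = 6.9 MHz.
Distinct values: {6.9 MHz, 12.06 MHz, 12.22 MHz, 16.14 MHz}.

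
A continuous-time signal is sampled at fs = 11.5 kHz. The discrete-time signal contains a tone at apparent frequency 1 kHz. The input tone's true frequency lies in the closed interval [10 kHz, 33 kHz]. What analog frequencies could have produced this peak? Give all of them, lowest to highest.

Frequencies that alias to 1 kHz are k·fs ± 1 kHz for integer k ≥ 0.
k=0: 1 kHz.
k=1: 10.5 kHz, 12.5 kHz.
k=2: 22 kHz, 24 kHz.
k=3: 33.5 kHz, 35.5 kHz.
Within [10 kHz, 33 kHz]: 10.5 kHz, 12.5 kHz, 22 kHz, 24 kHz.

10.5 kHz, 12.5 kHz, 22 kHz, 24 kHz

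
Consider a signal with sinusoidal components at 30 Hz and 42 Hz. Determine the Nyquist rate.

84 Hz

Highest-frequency component: 42 Hz.
Nyquist rate = 2 × 42 Hz = 84 Hz.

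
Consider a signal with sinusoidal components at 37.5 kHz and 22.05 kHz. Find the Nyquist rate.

Highest-frequency component: 37.5 kHz.
Nyquist rate = 2 × 37.5 kHz = 75 kHz.

75 kHz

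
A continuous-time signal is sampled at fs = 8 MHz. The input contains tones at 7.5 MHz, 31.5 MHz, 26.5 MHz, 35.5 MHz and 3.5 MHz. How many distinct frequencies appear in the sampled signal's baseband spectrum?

3

fs/2 = 4 MHz.
7.5 MHz > fs/2 = 4 MHz, folds to fs − 7.5 MHz = 0.5 MHz.
31.5 MHz mod fs = 7.5 MHz.
7.5 MHz > fs/2 = 4 MHz, folds to fs − 7.5 MHz = 0.5 MHz.
26.5 MHz mod fs = 2.5 MHz.
2.5 MHz ≤ fs/2 = 4 MHz, appears at 2.5 MHz.
35.5 MHz mod fs = 3.5 MHz.
3.5 MHz ≤ fs/2 = 4 MHz, appears at 3.5 MHz.
3.5 MHz ≤ fs/2 = 4 MHz, passes unchanged.
Distinct values: {0.5 MHz, 2.5 MHz, 3.5 MHz} → 3.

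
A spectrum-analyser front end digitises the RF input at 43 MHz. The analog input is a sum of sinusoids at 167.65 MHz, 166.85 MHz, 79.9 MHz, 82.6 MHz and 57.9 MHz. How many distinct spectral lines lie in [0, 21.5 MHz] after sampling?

fs/2 = 21.5 MHz.
167.65 MHz mod fs = 38.65 MHz.
38.65 MHz > fs/2 = 21.5 MHz, folds to fs − 38.65 MHz = 4.35 MHz.
166.85 MHz mod fs = 37.85 MHz.
37.85 MHz > fs/2 = 21.5 MHz, folds to fs − 37.85 MHz = 5.15 MHz.
79.9 MHz mod fs = 36.9 MHz.
36.9 MHz > fs/2 = 21.5 MHz, folds to fs − 36.9 MHz = 6.1 MHz.
82.6 MHz mod fs = 39.6 MHz.
39.6 MHz > fs/2 = 21.5 MHz, folds to fs − 39.6 MHz = 3.4 MHz.
57.9 MHz mod fs = 14.9 MHz.
14.9 MHz ≤ fs/2 = 21.5 MHz, appears at 14.9 MHz.
Distinct values: {3.4 MHz, 4.35 MHz, 5.15 MHz, 6.1 MHz, 14.9 MHz} → 5.

5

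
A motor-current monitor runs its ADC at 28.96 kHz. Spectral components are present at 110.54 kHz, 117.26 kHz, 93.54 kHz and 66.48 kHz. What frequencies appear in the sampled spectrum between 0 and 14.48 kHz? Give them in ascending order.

fs/2 = 14.48 kHz.
110.54 kHz mod fs = 23.66 kHz.
23.66 kHz > fs/2 = 14.48 kHz, folds to fs − 23.66 kHz = 5.3 kHz.
117.26 kHz mod fs = 1.42 kHz.
1.42 kHz ≤ fs/2 = 14.48 kHz, appears at 1.42 kHz.
93.54 kHz mod fs = 6.66 kHz.
6.66 kHz ≤ fs/2 = 14.48 kHz, appears at 6.66 kHz.
66.48 kHz mod fs = 8.56 kHz.
8.56 kHz ≤ fs/2 = 14.48 kHz, appears at 8.56 kHz.
Distinct values: {1.42 kHz, 5.3 kHz, 6.66 kHz, 8.56 kHz}.

1.42 kHz, 5.3 kHz, 6.66 kHz, 8.56 kHz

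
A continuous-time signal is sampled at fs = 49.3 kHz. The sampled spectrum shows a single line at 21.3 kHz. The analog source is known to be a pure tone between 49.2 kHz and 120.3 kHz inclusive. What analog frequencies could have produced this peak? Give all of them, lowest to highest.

Frequencies that alias to 21.3 kHz are k·fs ± 21.3 kHz for integer k ≥ 0.
k=0: 21.3 kHz.
k=1: 28 kHz, 70.6 kHz.
k=2: 77.3 kHz, 119.9 kHz.
k=3: 126.6 kHz, 169.2 kHz.
Within [49.2 kHz, 120.3 kHz]: 70.6 kHz, 77.3 kHz, 119.9 kHz.

70.6 kHz, 77.3 kHz, 119.9 kHz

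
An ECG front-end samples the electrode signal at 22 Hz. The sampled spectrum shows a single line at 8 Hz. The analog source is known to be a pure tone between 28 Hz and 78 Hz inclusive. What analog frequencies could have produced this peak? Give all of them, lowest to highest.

Frequencies that alias to 8 Hz are k·fs ± 8 Hz for integer k ≥ 0.
k=0: 8 Hz.
k=1: 14 Hz, 30 Hz.
k=2: 36 Hz, 52 Hz.
k=3: 58 Hz, 74 Hz.
k=4: 80 Hz, 96 Hz.
Within [28 Hz, 78 Hz]: 30 Hz, 36 Hz, 52 Hz, 58 Hz, 74 Hz.

30 Hz, 36 Hz, 52 Hz, 58 Hz, 74 Hz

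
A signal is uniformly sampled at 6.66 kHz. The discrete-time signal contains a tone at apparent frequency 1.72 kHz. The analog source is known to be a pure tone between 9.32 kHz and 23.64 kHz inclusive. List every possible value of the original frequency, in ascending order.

11.6 kHz, 15.04 kHz, 18.26 kHz, 21.7 kHz

Frequencies that alias to 1.72 kHz are k·fs ± 1.72 kHz for integer k ≥ 0.
k=0: 1.72 kHz.
k=1: 4.94 kHz, 8.38 kHz.
k=2: 11.6 kHz, 15.04 kHz.
k=3: 18.26 kHz, 21.7 kHz.
k=4: 24.92 kHz, 28.36 kHz.
Within [9.32 kHz, 23.64 kHz]: 11.6 kHz, 15.04 kHz, 18.26 kHz, 21.7 kHz.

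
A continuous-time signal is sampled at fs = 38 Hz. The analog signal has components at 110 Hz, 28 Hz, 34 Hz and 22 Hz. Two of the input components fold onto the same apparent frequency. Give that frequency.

4 Hz

fs/2 = 19 Hz.
110 Hz mod fs = 34 Hz.
34 Hz > fs/2 = 19 Hz, folds to fs − 34 Hz = 4 Hz.
28 Hz > fs/2 = 19 Hz, folds to fs − 28 Hz = 10 Hz.
34 Hz > fs/2 = 19 Hz, folds to fs − 34 Hz = 4 Hz.
22 Hz > fs/2 = 19 Hz, folds to fs − 22 Hz = 16 Hz.
34 Hz and 110 Hz both map to 4 Hz.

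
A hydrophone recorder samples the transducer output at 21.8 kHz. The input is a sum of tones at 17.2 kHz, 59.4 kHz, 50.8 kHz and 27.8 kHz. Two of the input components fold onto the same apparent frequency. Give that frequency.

fs/2 = 10.9 kHz.
17.2 kHz > fs/2 = 10.9 kHz, folds to fs − 17.2 kHz = 4.6 kHz.
59.4 kHz mod fs = 15.8 kHz.
15.8 kHz > fs/2 = 10.9 kHz, folds to fs − 15.8 kHz = 6 kHz.
50.8 kHz mod fs = 7.2 kHz.
7.2 kHz ≤ fs/2 = 10.9 kHz, appears at 7.2 kHz.
27.8 kHz mod fs = 6 kHz.
6 kHz ≤ fs/2 = 10.9 kHz, appears at 6 kHz.
27.8 kHz and 59.4 kHz both map to 6 kHz.

6 kHz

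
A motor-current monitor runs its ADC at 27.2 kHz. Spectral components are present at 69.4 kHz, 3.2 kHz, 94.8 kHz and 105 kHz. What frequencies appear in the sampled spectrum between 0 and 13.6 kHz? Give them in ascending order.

3.2 kHz, 3.8 kHz, 12.2 kHz, 13.2 kHz

fs/2 = 13.6 kHz.
69.4 kHz mod fs = 15 kHz.
15 kHz > fs/2 = 13.6 kHz, folds to fs − 15 kHz = 12.2 kHz.
3.2 kHz ≤ fs/2 = 13.6 kHz, passes unchanged.
94.8 kHz mod fs = 13.2 kHz.
13.2 kHz ≤ fs/2 = 13.6 kHz, appears at 13.2 kHz.
105 kHz mod fs = 23.4 kHz.
23.4 kHz > fs/2 = 13.6 kHz, folds to fs − 23.4 kHz = 3.8 kHz.
Distinct values: {3.2 kHz, 3.8 kHz, 12.2 kHz, 13.2 kHz}.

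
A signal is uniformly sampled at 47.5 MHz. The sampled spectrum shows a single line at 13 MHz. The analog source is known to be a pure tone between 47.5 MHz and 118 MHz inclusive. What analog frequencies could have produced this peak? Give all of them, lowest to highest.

60.5 MHz, 82 MHz, 108 MHz

Frequencies that alias to 13 MHz are k·fs ± 13 MHz for integer k ≥ 0.
k=0: 13 MHz.
k=1: 34.5 MHz, 60.5 MHz.
k=2: 82 MHz, 108 MHz.
k=3: 129.5 MHz, 155.5 MHz.
Within [47.5 MHz, 118 MHz]: 60.5 MHz, 82 MHz, 108 MHz.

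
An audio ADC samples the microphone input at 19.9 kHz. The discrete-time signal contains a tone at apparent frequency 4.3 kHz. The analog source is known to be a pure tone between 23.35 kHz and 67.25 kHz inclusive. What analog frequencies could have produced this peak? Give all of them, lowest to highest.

24.2 kHz, 35.5 kHz, 44.1 kHz, 55.4 kHz, 64 kHz

Frequencies that alias to 4.3 kHz are k·fs ± 4.3 kHz for integer k ≥ 0.
k=0: 4.3 kHz.
k=1: 15.6 kHz, 24.2 kHz.
k=2: 35.5 kHz, 44.1 kHz.
k=3: 55.4 kHz, 64 kHz.
k=4: 75.3 kHz, 83.9 kHz.
Within [23.35 kHz, 67.25 kHz]: 24.2 kHz, 35.5 kHz, 44.1 kHz, 55.4 kHz, 64 kHz.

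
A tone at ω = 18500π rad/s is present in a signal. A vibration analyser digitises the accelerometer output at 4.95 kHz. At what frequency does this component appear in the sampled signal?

ω = 18500π rad/s → f = ω/(2π) = 9250 Hz = 9.25 kHz.
9.25 kHz mod fs = 4.3 kHz.
4.3 kHz > fs/2 = 2.475 kHz, folds to fs − 4.3 kHz = 0.65 kHz.

0.65 kHz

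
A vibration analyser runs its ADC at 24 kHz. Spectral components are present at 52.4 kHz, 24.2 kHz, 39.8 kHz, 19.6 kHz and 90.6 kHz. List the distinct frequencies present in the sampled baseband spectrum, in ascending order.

fs/2 = 12 kHz.
52.4 kHz mod fs = 4.4 kHz.
4.4 kHz ≤ fs/2 = 12 kHz, appears at 4.4 kHz.
24.2 kHz mod fs = 0.2 kHz.
0.2 kHz ≤ fs/2 = 12 kHz, appears at 0.2 kHz.
39.8 kHz mod fs = 15.8 kHz.
15.8 kHz > fs/2 = 12 kHz, folds to fs − 15.8 kHz = 8.2 kHz.
19.6 kHz > fs/2 = 12 kHz, folds to fs − 19.6 kHz = 4.4 kHz.
90.6 kHz mod fs = 18.6 kHz.
18.6 kHz > fs/2 = 12 kHz, folds to fs − 18.6 kHz = 5.4 kHz.
Distinct values: {0.2 kHz, 4.4 kHz, 5.4 kHz, 8.2 kHz}.

0.2 kHz, 4.4 kHz, 5.4 kHz, 8.2 kHz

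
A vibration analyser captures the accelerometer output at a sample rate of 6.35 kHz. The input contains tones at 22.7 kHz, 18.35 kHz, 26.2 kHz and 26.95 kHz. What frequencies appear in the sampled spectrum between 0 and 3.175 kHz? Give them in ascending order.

0.7 kHz, 0.8 kHz, 1.55 kHz, 2.7 kHz

fs/2 = 3.175 kHz.
22.7 kHz mod fs = 3.65 kHz.
3.65 kHz > fs/2 = 3.175 kHz, folds to fs − 3.65 kHz = 2.7 kHz.
18.35 kHz mod fs = 5.65 kHz.
5.65 kHz > fs/2 = 3.175 kHz, folds to fs − 5.65 kHz = 0.7 kHz.
26.2 kHz mod fs = 0.8 kHz.
0.8 kHz ≤ fs/2 = 3.175 kHz, appears at 0.8 kHz.
26.95 kHz mod fs = 1.55 kHz.
1.55 kHz ≤ fs/2 = 3.175 kHz, appears at 1.55 kHz.
Distinct values: {0.7 kHz, 0.8 kHz, 1.55 kHz, 2.7 kHz}.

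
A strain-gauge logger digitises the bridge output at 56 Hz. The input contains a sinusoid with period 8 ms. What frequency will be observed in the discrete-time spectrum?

13 Hz

T = 8 ms → f = 1/T = 125 Hz.
125 Hz mod fs = 13 Hz.
13 Hz ≤ fs/2 = 28 Hz, appears at 13 Hz.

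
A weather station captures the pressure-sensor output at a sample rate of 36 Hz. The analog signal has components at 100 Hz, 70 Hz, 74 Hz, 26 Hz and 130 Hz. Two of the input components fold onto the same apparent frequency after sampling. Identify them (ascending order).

70 Hz, 74 Hz

fs/2 = 18 Hz.
100 Hz mod fs = 28 Hz.
28 Hz > fs/2 = 18 Hz, folds to fs − 28 Hz = 8 Hz.
70 Hz mod fs = 34 Hz.
34 Hz > fs/2 = 18 Hz, folds to fs − 34 Hz = 2 Hz.
74 Hz mod fs = 2 Hz.
2 Hz ≤ fs/2 = 18 Hz, appears at 2 Hz.
26 Hz > fs/2 = 18 Hz, folds to fs − 26 Hz = 10 Hz.
130 Hz mod fs = 22 Hz.
22 Hz > fs/2 = 18 Hz, folds to fs − 22 Hz = 14 Hz.
70 Hz and 74 Hz both map to 2 Hz.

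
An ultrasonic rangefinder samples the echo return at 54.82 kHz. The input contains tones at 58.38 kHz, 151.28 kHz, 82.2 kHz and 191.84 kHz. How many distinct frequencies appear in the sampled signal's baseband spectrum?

3

fs/2 = 27.41 kHz.
58.38 kHz mod fs = 3.56 kHz.
3.56 kHz ≤ fs/2 = 27.41 kHz, appears at 3.56 kHz.
151.28 kHz mod fs = 41.64 kHz.
41.64 kHz > fs/2 = 27.41 kHz, folds to fs − 41.64 kHz = 13.18 kHz.
82.2 kHz mod fs = 27.38 kHz.
27.38 kHz ≤ fs/2 = 27.41 kHz, appears at 27.38 kHz.
191.84 kHz mod fs = 27.38 kHz.
27.38 kHz ≤ fs/2 = 27.41 kHz, appears at 27.38 kHz.
Distinct values: {3.56 kHz, 13.18 kHz, 27.38 kHz} → 3.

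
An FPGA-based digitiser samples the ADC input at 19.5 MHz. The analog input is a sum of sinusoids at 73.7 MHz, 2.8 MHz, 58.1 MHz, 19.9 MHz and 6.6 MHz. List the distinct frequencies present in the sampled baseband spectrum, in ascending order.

0.4 MHz, 2.8 MHz, 4.3 MHz, 6.6 MHz

fs/2 = 9.75 MHz.
73.7 MHz mod fs = 15.2 MHz.
15.2 MHz > fs/2 = 9.75 MHz, folds to fs − 15.2 MHz = 4.3 MHz.
2.8 MHz ≤ fs/2 = 9.75 MHz, passes unchanged.
58.1 MHz mod fs = 19.1 MHz.
19.1 MHz > fs/2 = 9.75 MHz, folds to fs − 19.1 MHz = 0.4 MHz.
19.9 MHz mod fs = 0.4 MHz.
0.4 MHz ≤ fs/2 = 9.75 MHz, appears at 0.4 MHz.
6.6 MHz ≤ fs/2 = 9.75 MHz, passes unchanged.
Distinct values: {0.4 MHz, 2.8 MHz, 4.3 MHz, 6.6 MHz}.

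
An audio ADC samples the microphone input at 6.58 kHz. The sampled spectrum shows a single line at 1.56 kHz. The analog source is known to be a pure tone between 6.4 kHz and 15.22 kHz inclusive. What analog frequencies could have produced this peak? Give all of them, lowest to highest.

8.14 kHz, 11.6 kHz, 14.72 kHz

Frequencies that alias to 1.56 kHz are k·fs ± 1.56 kHz for integer k ≥ 0.
k=0: 1.56 kHz.
k=1: 5.02 kHz, 8.14 kHz.
k=2: 11.6 kHz, 14.72 kHz.
k=3: 18.18 kHz, 21.3 kHz.
Within [6.4 kHz, 15.22 kHz]: 8.14 kHz, 11.6 kHz, 14.72 kHz.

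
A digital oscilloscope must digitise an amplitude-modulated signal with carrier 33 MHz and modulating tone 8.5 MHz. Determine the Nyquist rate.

AM sidebands sit at fc ± fm = 24.5 MHz and 41.5 MHz.
Highest-frequency component: 41.5 MHz.
Nyquist rate = 2 × 41.5 MHz = 83 MHz.

83 MHz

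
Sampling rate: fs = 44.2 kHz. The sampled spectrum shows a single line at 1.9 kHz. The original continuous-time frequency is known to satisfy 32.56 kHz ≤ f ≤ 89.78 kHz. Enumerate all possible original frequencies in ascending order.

Frequencies that alias to 1.9 kHz are k·fs ± 1.9 kHz for integer k ≥ 0.
k=0: 1.9 kHz.
k=1: 42.3 kHz, 46.1 kHz.
k=2: 86.5 kHz, 90.3 kHz.
k=3: 130.7 kHz, 134.5 kHz.
Within [32.56 kHz, 89.78 kHz]: 42.3 kHz, 46.1 kHz, 86.5 kHz.

42.3 kHz, 46.1 kHz, 86.5 kHz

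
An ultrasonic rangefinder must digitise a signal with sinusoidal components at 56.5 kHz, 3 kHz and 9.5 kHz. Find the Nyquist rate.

Highest-frequency component: 56.5 kHz.
Nyquist rate = 2 × 56.5 kHz = 113 kHz.

113 kHz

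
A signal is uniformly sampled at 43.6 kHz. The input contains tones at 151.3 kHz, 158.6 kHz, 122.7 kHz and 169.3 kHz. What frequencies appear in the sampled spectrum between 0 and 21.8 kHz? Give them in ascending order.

fs/2 = 21.8 kHz.
151.3 kHz mod fs = 20.5 kHz.
20.5 kHz ≤ fs/2 = 21.8 kHz, appears at 20.5 kHz.
158.6 kHz mod fs = 27.8 kHz.
27.8 kHz > fs/2 = 21.8 kHz, folds to fs − 27.8 kHz = 15.8 kHz.
122.7 kHz mod fs = 35.5 kHz.
35.5 kHz > fs/2 = 21.8 kHz, folds to fs − 35.5 kHz = 8.1 kHz.
169.3 kHz mod fs = 38.5 kHz.
38.5 kHz > fs/2 = 21.8 kHz, folds to fs − 38.5 kHz = 5.1 kHz.
Distinct values: {5.1 kHz, 8.1 kHz, 15.8 kHz, 20.5 kHz}.

5.1 kHz, 8.1 kHz, 15.8 kHz, 20.5 kHz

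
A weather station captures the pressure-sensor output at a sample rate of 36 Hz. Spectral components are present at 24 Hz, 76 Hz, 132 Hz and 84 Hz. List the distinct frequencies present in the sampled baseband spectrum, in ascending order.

4 Hz, 12 Hz

fs/2 = 18 Hz.
24 Hz > fs/2 = 18 Hz, folds to fs − 24 Hz = 12 Hz.
76 Hz mod fs = 4 Hz.
4 Hz ≤ fs/2 = 18 Hz, appears at 4 Hz.
132 Hz mod fs = 24 Hz.
24 Hz > fs/2 = 18 Hz, folds to fs − 24 Hz = 12 Hz.
84 Hz mod fs = 12 Hz.
12 Hz ≤ fs/2 = 18 Hz, appears at 12 Hz.
Distinct values: {4 Hz, 12 Hz}.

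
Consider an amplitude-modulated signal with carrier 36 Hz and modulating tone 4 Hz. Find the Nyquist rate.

AM sidebands sit at fc ± fm = 32 Hz and 40 Hz.
Highest-frequency component: 40 Hz.
Nyquist rate = 2 × 40 Hz = 80 Hz.

80 Hz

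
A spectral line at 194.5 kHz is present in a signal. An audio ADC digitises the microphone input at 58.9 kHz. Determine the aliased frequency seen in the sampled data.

194.5 kHz mod fs = 17.8 kHz.
17.8 kHz ≤ fs/2 = 29.45 kHz, appears at 17.8 kHz.

17.8 kHz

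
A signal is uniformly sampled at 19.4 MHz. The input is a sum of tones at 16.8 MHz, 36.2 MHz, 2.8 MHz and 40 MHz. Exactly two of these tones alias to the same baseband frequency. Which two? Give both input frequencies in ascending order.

16.8 MHz, 36.2 MHz

fs/2 = 9.7 MHz.
16.8 MHz > fs/2 = 9.7 MHz, folds to fs − 16.8 MHz = 2.6 MHz.
36.2 MHz mod fs = 16.8 MHz.
16.8 MHz > fs/2 = 9.7 MHz, folds to fs − 16.8 MHz = 2.6 MHz.
2.8 MHz ≤ fs/2 = 9.7 MHz, passes unchanged.
40 MHz mod fs = 1.2 MHz.
1.2 MHz ≤ fs/2 = 9.7 MHz, appears at 1.2 MHz.
16.8 MHz and 36.2 MHz both map to 2.6 MHz.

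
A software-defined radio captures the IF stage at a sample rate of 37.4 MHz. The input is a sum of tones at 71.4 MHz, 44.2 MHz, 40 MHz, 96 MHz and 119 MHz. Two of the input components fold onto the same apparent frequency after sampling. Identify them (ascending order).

44.2 MHz, 119 MHz

fs/2 = 18.7 MHz.
71.4 MHz mod fs = 34 MHz.
34 MHz > fs/2 = 18.7 MHz, folds to fs − 34 MHz = 3.4 MHz.
44.2 MHz mod fs = 6.8 MHz.
6.8 MHz ≤ fs/2 = 18.7 MHz, appears at 6.8 MHz.
40 MHz mod fs = 2.6 MHz.
2.6 MHz ≤ fs/2 = 18.7 MHz, appears at 2.6 MHz.
96 MHz mod fs = 21.2 MHz.
21.2 MHz > fs/2 = 18.7 MHz, folds to fs − 21.2 MHz = 16.2 MHz.
119 MHz mod fs = 6.8 MHz.
6.8 MHz ≤ fs/2 = 18.7 MHz, appears at 6.8 MHz.
44.2 MHz and 119 MHz both map to 6.8 MHz.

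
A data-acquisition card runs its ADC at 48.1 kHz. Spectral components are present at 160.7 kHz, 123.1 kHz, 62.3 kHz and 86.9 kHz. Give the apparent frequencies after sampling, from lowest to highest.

fs/2 = 24.05 kHz.
160.7 kHz mod fs = 16.4 kHz.
16.4 kHz ≤ fs/2 = 24.05 kHz, appears at 16.4 kHz.
123.1 kHz mod fs = 26.9 kHz.
26.9 kHz > fs/2 = 24.05 kHz, folds to fs − 26.9 kHz = 21.2 kHz.
62.3 kHz mod fs = 14.2 kHz.
14.2 kHz ≤ fs/2 = 24.05 kHz, appears at 14.2 kHz.
86.9 kHz mod fs = 38.8 kHz.
38.8 kHz > fs/2 = 24.05 kHz, folds to fs − 38.8 kHz = 9.3 kHz.
Distinct values: {9.3 kHz, 14.2 kHz, 16.4 kHz, 21.2 kHz}.

9.3 kHz, 14.2 kHz, 16.4 kHz, 21.2 kHz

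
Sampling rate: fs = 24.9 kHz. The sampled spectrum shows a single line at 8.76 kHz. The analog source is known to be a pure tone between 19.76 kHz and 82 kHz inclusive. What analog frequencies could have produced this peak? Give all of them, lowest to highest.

Frequencies that alias to 8.76 kHz are k·fs ± 8.76 kHz for integer k ≥ 0.
k=0: 8.76 kHz.
k=1: 16.14 kHz, 33.66 kHz.
k=2: 41.04 kHz, 58.56 kHz.
k=3: 65.94 kHz, 83.46 kHz.
k=4: 90.84 kHz, 108.36 kHz.
Within [19.76 kHz, 82 kHz]: 33.66 kHz, 41.04 kHz, 58.56 kHz, 65.94 kHz.

33.66 kHz, 41.04 kHz, 58.56 kHz, 65.94 kHz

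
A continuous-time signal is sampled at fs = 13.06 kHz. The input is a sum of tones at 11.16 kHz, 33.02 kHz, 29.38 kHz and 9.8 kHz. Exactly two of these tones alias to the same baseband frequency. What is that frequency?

fs/2 = 6.53 kHz.
11.16 kHz > fs/2 = 6.53 kHz, folds to fs − 11.16 kHz = 1.9 kHz.
33.02 kHz mod fs = 6.9 kHz.
6.9 kHz > fs/2 = 6.53 kHz, folds to fs − 6.9 kHz = 6.16 kHz.
29.38 kHz mod fs = 3.26 kHz.
3.26 kHz ≤ fs/2 = 6.53 kHz, appears at 3.26 kHz.
9.8 kHz > fs/2 = 6.53 kHz, folds to fs − 9.8 kHz = 3.26 kHz.
9.8 kHz and 29.38 kHz both map to 3.26 kHz.

3.26 kHz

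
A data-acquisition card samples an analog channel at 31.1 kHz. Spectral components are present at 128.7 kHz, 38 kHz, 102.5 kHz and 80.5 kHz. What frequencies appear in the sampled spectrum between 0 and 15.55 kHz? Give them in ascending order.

fs/2 = 15.55 kHz.
128.7 kHz mod fs = 4.3 kHz.
4.3 kHz ≤ fs/2 = 15.55 kHz, appears at 4.3 kHz.
38 kHz mod fs = 6.9 kHz.
6.9 kHz ≤ fs/2 = 15.55 kHz, appears at 6.9 kHz.
102.5 kHz mod fs = 9.2 kHz.
9.2 kHz ≤ fs/2 = 15.55 kHz, appears at 9.2 kHz.
80.5 kHz mod fs = 18.3 kHz.
18.3 kHz > fs/2 = 15.55 kHz, folds to fs − 18.3 kHz = 12.8 kHz.
Distinct values: {4.3 kHz, 6.9 kHz, 9.2 kHz, 12.8 kHz}.

4.3 kHz, 6.9 kHz, 9.2 kHz, 12.8 kHz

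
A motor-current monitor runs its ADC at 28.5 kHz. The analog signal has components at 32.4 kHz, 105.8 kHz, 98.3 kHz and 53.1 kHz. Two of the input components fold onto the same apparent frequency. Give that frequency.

3.9 kHz

fs/2 = 14.25 kHz.
32.4 kHz mod fs = 3.9 kHz.
3.9 kHz ≤ fs/2 = 14.25 kHz, appears at 3.9 kHz.
105.8 kHz mod fs = 20.3 kHz.
20.3 kHz > fs/2 = 14.25 kHz, folds to fs − 20.3 kHz = 8.2 kHz.
98.3 kHz mod fs = 12.8 kHz.
12.8 kHz ≤ fs/2 = 14.25 kHz, appears at 12.8 kHz.
53.1 kHz mod fs = 24.6 kHz.
24.6 kHz > fs/2 = 14.25 kHz, folds to fs − 24.6 kHz = 3.9 kHz.
32.4 kHz and 53.1 kHz both map to 3.9 kHz.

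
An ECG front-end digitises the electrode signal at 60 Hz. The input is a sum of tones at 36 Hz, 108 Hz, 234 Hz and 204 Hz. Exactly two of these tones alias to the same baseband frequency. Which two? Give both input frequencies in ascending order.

fs/2 = 30 Hz.
36 Hz > fs/2 = 30 Hz, folds to fs − 36 Hz = 24 Hz.
108 Hz mod fs = 48 Hz.
48 Hz > fs/2 = 30 Hz, folds to fs − 48 Hz = 12 Hz.
234 Hz mod fs = 54 Hz.
54 Hz > fs/2 = 30 Hz, folds to fs − 54 Hz = 6 Hz.
204 Hz mod fs = 24 Hz.
24 Hz ≤ fs/2 = 30 Hz, appears at 24 Hz.
36 Hz and 204 Hz both map to 24 Hz.

36 Hz, 204 Hz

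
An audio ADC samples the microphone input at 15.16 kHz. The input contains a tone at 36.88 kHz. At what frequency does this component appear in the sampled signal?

6.56 kHz

36.88 kHz mod fs = 6.56 kHz.
6.56 kHz ≤ fs/2 = 7.58 kHz, appears at 6.56 kHz.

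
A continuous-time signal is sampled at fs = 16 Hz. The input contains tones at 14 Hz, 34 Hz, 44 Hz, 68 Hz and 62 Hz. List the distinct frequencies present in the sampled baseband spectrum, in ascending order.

fs/2 = 8 Hz.
14 Hz > fs/2 = 8 Hz, folds to fs − 14 Hz = 2 Hz.
34 Hz mod fs = 2 Hz.
2 Hz ≤ fs/2 = 8 Hz, appears at 2 Hz.
44 Hz mod fs = 12 Hz.
12 Hz > fs/2 = 8 Hz, folds to fs − 12 Hz = 4 Hz.
68 Hz mod fs = 4 Hz.
4 Hz ≤ fs/2 = 8 Hz, appears at 4 Hz.
62 Hz mod fs = 14 Hz.
14 Hz > fs/2 = 8 Hz, folds to fs − 14 Hz = 2 Hz.
Distinct values: {2 Hz, 4 Hz}.

2 Hz, 4 Hz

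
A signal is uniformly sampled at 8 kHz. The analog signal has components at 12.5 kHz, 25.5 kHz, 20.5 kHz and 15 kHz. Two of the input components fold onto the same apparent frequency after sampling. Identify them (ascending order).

12.5 kHz, 20.5 kHz

fs/2 = 4 kHz.
12.5 kHz mod fs = 4.5 kHz.
4.5 kHz > fs/2 = 4 kHz, folds to fs − 4.5 kHz = 3.5 kHz.
25.5 kHz mod fs = 1.5 kHz.
1.5 kHz ≤ fs/2 = 4 kHz, appears at 1.5 kHz.
20.5 kHz mod fs = 4.5 kHz.
4.5 kHz > fs/2 = 4 kHz, folds to fs − 4.5 kHz = 3.5 kHz.
15 kHz mod fs = 7 kHz.
7 kHz > fs/2 = 4 kHz, folds to fs − 7 kHz = 1 kHz.
12.5 kHz and 20.5 kHz both map to 3.5 kHz.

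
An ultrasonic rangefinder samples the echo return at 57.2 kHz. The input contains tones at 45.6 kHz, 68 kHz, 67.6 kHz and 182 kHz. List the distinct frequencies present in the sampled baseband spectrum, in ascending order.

10.4 kHz, 10.8 kHz, 11.6 kHz

fs/2 = 28.6 kHz.
45.6 kHz > fs/2 = 28.6 kHz, folds to fs − 45.6 kHz = 11.6 kHz.
68 kHz mod fs = 10.8 kHz.
10.8 kHz ≤ fs/2 = 28.6 kHz, appears at 10.8 kHz.
67.6 kHz mod fs = 10.4 kHz.
10.4 kHz ≤ fs/2 = 28.6 kHz, appears at 10.4 kHz.
182 kHz mod fs = 10.4 kHz.
10.4 kHz ≤ fs/2 = 28.6 kHz, appears at 10.4 kHz.
Distinct values: {10.4 kHz, 10.8 kHz, 11.6 kHz}.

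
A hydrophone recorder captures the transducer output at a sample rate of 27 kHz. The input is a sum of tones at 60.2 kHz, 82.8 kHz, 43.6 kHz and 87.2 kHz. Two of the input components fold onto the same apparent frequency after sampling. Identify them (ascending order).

fs/2 = 13.5 kHz.
60.2 kHz mod fs = 6.2 kHz.
6.2 kHz ≤ fs/2 = 13.5 kHz, appears at 6.2 kHz.
82.8 kHz mod fs = 1.8 kHz.
1.8 kHz ≤ fs/2 = 13.5 kHz, appears at 1.8 kHz.
43.6 kHz mod fs = 16.6 kHz.
16.6 kHz > fs/2 = 13.5 kHz, folds to fs − 16.6 kHz = 10.4 kHz.
87.2 kHz mod fs = 6.2 kHz.
6.2 kHz ≤ fs/2 = 13.5 kHz, appears at 6.2 kHz.
60.2 kHz and 87.2 kHz both map to 6.2 kHz.

60.2 kHz, 87.2 kHz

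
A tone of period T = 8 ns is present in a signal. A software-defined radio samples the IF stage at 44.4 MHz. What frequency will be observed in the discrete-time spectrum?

8.2 MHz

T = 8 ns → f = 1/T = 125 MHz.
125 MHz mod fs = 36.2 MHz.
36.2 MHz > fs/2 = 22.2 MHz, folds to fs − 36.2 MHz = 8.2 MHz.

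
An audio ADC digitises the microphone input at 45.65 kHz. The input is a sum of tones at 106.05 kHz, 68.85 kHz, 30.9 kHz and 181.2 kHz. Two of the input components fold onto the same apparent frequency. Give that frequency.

fs/2 = 22.825 kHz.
106.05 kHz mod fs = 14.75 kHz.
14.75 kHz ≤ fs/2 = 22.825 kHz, appears at 14.75 kHz.
68.85 kHz mod fs = 23.2 kHz.
23.2 kHz > fs/2 = 22.825 kHz, folds to fs − 23.2 kHz = 22.45 kHz.
30.9 kHz > fs/2 = 22.825 kHz, folds to fs − 30.9 kHz = 14.75 kHz.
181.2 kHz mod fs = 44.25 kHz.
44.25 kHz > fs/2 = 22.825 kHz, folds to fs − 44.25 kHz = 1.4 kHz.
30.9 kHz and 106.05 kHz both map to 14.75 kHz.

14.75 kHz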